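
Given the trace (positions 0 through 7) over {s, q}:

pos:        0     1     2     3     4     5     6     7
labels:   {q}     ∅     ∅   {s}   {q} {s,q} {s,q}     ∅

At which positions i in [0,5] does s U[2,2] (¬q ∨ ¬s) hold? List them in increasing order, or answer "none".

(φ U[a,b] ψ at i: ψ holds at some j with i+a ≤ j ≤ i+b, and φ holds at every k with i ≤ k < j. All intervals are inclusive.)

5

Evaluate at each i in [0,5]:
  i=0: ✗ (lhs fails at k=0 before rhs at j=2)
  i=1: ✗ (lhs fails at k=1 before rhs at j=3)
  i=2: ✗ (lhs fails at k=2 before rhs at j=4)
  i=3: ✗ (no rhs in [5,5])
  i=4: ✗ (no rhs in [6,6])
  i=5: ✓ (rhs at j=7; lhs holds on [5,6])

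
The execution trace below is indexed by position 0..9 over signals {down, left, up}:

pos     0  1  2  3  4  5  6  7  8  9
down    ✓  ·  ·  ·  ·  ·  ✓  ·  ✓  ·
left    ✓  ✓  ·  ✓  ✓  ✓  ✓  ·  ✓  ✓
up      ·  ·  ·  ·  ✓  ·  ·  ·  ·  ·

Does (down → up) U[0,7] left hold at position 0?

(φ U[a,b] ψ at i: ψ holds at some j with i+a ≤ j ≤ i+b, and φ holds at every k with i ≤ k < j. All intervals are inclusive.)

Holds

Need some j in [0,7] with left, and (down → up) at every k in [0,j-1].
  j=0: left holds; no prefix to check → satisfied.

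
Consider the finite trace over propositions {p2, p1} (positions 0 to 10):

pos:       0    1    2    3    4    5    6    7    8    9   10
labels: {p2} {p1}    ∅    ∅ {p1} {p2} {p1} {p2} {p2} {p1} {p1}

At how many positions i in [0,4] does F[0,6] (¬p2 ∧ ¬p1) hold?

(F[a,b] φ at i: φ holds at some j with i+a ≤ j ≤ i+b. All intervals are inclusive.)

Evaluate at each i in [0,4]:
  i=0: ✓ (witness j=2)
  i=1: ✓ (witness j=2)
  i=2: ✓ (witness j=2)
  i=3: ✓ (witness j=3)
  i=4: ✗ (none in [4,10])
Positions where it holds: {0, 1, 2, 3} → 4.

4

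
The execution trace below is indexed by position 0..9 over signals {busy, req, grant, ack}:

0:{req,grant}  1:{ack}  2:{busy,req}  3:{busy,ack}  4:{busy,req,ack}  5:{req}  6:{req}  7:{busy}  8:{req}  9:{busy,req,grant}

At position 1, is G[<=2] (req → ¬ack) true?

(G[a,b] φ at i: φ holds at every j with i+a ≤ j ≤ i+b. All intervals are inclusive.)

True

Check (req → ¬ack) at every j in [1,3]:
  j=1: antecedent false → ✓
  j=2: antecedent true; consequent true → ✓
  j=3: antecedent false → ✓
All positions satisfy it → formula holds.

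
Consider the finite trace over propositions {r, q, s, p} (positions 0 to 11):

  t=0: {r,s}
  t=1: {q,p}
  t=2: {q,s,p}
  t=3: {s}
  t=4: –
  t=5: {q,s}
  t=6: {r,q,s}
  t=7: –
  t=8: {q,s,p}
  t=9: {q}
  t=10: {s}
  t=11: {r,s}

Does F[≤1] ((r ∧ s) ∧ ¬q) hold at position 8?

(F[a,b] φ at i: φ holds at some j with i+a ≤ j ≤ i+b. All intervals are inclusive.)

False

Check ((r ∧ s) ∧ ¬q) at each j in [8,9]:
  j=8: false
  j=9: false
No position in the window satisfies it → formula fails.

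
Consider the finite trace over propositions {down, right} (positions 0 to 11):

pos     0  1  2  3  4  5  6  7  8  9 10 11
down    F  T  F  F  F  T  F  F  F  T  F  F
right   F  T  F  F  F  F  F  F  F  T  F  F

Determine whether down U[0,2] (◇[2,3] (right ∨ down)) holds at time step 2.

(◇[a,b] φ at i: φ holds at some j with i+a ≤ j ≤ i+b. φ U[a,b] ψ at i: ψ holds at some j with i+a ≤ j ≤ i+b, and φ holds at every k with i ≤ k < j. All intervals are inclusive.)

Need some j in [2,4] with ◇[2,3] (right ∨ down), and down at every k in [2,j-1].
  j=2: ◇[2,3] (right ∨ down) holds; no prefix to check → satisfied.

True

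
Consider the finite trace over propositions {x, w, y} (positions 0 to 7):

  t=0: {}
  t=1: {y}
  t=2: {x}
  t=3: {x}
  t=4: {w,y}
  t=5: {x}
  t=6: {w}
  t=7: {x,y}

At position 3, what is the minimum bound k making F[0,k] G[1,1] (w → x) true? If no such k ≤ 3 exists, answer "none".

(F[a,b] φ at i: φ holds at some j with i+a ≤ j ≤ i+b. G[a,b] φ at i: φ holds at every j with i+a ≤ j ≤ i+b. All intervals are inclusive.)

1

Scan j = 3,4,… for G[1,1] (w → x):
  j=3: fails
  j=4: holds
First hit at j=4, so smallest k = 4-3 = 1.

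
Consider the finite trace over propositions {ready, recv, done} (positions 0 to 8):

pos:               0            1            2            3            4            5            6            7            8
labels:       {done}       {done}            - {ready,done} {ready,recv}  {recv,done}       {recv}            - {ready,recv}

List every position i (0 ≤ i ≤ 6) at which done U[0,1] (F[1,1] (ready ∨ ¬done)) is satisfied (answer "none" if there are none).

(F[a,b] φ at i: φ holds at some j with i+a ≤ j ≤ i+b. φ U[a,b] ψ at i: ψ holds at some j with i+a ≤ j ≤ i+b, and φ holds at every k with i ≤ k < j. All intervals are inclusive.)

Evaluate at each i in [0,6]:
  i=0: ✓ (rhs at j=1; lhs holds on [0,0])
  i=1: ✓ (rhs at j=1)
  i=2: ✓ (rhs at j=2)
  i=3: ✓ (rhs at j=3)
  i=4: ✗ (lhs fails at k=4 before rhs at j=5)
  i=5: ✓ (rhs at j=5)
  i=6: ✓ (rhs at j=6)

0, 1, 2, 3, 5, 6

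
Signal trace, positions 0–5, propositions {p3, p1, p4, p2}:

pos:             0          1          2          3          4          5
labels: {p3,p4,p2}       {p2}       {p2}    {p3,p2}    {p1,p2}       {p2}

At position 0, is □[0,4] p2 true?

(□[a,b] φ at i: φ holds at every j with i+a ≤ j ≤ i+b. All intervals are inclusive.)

Check p2 at every j in [0,4]:
  j=0: true
  j=1: true
  j=2: true
  j=3: true
  j=4: true
All positions satisfy it → formula holds.

Yes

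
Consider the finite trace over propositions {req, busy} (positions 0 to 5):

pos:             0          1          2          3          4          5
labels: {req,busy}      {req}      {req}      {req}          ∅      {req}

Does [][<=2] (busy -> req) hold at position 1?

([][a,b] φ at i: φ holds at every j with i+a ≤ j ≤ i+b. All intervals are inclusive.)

True

Check (busy -> req) at every j in [1,3]:
  j=1: antecedent false → ✓
  j=2: antecedent false → ✓
  j=3: antecedent false → ✓
All positions satisfy it → formula holds.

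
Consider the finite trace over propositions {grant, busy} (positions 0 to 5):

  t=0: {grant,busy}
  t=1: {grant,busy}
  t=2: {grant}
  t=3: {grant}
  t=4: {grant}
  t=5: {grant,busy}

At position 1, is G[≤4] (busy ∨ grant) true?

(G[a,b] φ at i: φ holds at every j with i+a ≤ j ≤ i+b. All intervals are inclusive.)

Check (busy ∨ grant) at every j in [1,5]:
  j=1: true
  j=2: true
  j=3: true
  j=4: true
  j=5: true
All positions satisfy it → formula holds.

Yes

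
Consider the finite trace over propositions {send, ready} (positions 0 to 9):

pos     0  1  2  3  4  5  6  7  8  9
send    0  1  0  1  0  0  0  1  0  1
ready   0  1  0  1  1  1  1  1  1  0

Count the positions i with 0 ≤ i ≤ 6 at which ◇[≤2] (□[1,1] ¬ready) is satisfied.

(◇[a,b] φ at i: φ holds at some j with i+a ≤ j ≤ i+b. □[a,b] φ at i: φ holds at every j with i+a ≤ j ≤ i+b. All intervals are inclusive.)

Evaluate at each i in [0,6]:
  i=0: ✓ (witness j=1)
  i=1: ✓ (witness j=1)
  i=2: ✗ (none in [2,4])
  i=3: ✗ (none in [3,5])
  i=4: ✗ (none in [4,6])
  i=5: ✗ (none in [5,7])
  i=6: ✓ (witness j=8)
Positions where it holds: {0, 1, 6} → 3.

3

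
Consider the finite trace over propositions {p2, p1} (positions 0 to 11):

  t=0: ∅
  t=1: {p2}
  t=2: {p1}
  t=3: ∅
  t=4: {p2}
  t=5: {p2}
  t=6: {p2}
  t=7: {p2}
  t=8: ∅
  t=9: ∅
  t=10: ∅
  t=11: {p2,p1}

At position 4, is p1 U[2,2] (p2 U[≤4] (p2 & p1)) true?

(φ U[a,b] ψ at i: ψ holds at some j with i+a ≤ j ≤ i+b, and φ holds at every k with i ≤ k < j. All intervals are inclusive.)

False

Need some j in [6,6] with (p2 U[≤4] (p2 & p1)), and p1 at every k in [4,j-1].
  j=6: (p2 U[≤4] (p2 & p1)) — fails.
No j in the window works → until fails.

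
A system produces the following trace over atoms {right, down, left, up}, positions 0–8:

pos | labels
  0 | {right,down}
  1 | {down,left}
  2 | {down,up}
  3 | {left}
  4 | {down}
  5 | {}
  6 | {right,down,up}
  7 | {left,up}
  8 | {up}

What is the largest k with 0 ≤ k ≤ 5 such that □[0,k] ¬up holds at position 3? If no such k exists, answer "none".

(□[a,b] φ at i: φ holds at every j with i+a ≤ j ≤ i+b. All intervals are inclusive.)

¬up must hold from j=3 onward; find where it first fails.
  j=3: holds
  j=4: holds
  j=5: holds
  j=6: fails
Holds on [3,5], so largest k = 2.

2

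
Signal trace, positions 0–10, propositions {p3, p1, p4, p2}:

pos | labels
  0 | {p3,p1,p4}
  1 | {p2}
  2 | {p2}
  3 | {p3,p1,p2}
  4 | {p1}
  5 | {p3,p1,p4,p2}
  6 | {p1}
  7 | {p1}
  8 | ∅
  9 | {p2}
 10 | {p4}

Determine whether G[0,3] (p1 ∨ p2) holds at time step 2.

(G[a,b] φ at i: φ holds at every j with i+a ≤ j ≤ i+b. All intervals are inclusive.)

Check (p1 ∨ p2) at every j in [2,5]:
  j=2: true
  j=3: true
  j=4: true
  j=5: true
All positions satisfy it → formula holds.

Holds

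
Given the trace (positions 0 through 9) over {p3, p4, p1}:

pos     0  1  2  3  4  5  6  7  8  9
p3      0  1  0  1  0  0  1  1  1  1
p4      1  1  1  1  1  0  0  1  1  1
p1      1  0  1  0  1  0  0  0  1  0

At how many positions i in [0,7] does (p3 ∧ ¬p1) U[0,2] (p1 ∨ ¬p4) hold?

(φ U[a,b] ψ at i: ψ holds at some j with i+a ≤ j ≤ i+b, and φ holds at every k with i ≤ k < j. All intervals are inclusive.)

Evaluate at each i in [0,7]:
  i=0: ✓ (rhs at j=0)
  i=1: ✓ (rhs at j=2; lhs holds on [1,1])
  i=2: ✓ (rhs at j=2)
  i=3: ✓ (rhs at j=4; lhs holds on [3,3])
  i=4: ✓ (rhs at j=4)
  i=5: ✓ (rhs at j=5)
  i=6: ✓ (rhs at j=6)
  i=7: ✓ (rhs at j=8; lhs holds on [7,7])
Positions where it holds: {0, 1, 2, 3, 4, 5, 6, 7} → 8.

8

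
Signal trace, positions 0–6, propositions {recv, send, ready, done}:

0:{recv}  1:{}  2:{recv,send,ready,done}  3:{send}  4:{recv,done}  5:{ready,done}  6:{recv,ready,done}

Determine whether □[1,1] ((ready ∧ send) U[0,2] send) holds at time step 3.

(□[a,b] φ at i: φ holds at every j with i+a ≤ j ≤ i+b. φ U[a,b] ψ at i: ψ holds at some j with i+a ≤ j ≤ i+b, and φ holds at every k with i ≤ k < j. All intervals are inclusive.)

Does not hold

Check ((ready ∧ send) U[0,2] send) at every j in [4,4]:
  j=4: fails
Fails at j=4 → formula fails.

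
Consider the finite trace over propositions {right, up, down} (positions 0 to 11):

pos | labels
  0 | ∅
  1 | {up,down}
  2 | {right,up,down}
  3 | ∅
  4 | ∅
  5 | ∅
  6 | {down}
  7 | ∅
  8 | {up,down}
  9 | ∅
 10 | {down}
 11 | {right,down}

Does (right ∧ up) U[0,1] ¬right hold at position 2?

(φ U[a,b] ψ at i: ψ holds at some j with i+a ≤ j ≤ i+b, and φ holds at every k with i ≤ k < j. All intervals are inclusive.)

Need some j in [2,3] with ¬right, and (right ∧ up) at every k in [2,j-1].
  j=2: ¬right false.
  j=3: ¬right holds; (right ∧ up) holds at every k in [2,2] → satisfied.

Holds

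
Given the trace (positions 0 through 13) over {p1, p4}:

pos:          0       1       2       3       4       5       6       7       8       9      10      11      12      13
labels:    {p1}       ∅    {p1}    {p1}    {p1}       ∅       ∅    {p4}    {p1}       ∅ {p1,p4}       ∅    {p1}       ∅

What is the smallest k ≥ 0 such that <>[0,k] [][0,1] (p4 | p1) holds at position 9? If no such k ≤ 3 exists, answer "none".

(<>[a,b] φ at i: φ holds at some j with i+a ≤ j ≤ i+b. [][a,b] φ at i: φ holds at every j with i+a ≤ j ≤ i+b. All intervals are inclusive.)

none

Scan j = 9,10,… for [][0,1] (p4 | p1):
  j=9: fails
  j=10: fails
  j=11: fails
  j=12: fails
No j in [9,12] satisfies it → none.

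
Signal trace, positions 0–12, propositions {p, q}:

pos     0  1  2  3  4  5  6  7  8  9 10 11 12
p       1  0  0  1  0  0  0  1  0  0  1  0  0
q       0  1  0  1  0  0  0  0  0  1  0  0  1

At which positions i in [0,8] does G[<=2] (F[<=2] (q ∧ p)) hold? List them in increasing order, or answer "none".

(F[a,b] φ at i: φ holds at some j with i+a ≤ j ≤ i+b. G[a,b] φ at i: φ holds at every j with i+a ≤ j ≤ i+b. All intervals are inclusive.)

1

Evaluate at each i in [0,8]:
  i=0: ✗ (fails at j=0)
  i=1: ✓ (all of [1,3])
  i=2: ✗ (fails at j=4)
  i=3: ✗ (fails at j=4)
  i=4: ✗ (fails at j=4)
  i=5: ✗ (fails at j=5)
  i=6: ✗ (fails at j=6)
  i=7: ✗ (fails at j=7)
  i=8: ✗ (fails at j=8)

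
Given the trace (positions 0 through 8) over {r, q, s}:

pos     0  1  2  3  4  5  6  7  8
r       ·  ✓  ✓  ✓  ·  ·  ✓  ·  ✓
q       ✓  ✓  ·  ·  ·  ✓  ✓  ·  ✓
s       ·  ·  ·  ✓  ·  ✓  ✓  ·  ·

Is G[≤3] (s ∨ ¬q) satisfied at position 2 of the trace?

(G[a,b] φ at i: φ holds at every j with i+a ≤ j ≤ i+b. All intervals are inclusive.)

Check (s ∨ ¬q) at every j in [2,5]:
  j=2: true
  j=3: true
  j=4: true
  j=5: true
All positions satisfy it → formula holds.

True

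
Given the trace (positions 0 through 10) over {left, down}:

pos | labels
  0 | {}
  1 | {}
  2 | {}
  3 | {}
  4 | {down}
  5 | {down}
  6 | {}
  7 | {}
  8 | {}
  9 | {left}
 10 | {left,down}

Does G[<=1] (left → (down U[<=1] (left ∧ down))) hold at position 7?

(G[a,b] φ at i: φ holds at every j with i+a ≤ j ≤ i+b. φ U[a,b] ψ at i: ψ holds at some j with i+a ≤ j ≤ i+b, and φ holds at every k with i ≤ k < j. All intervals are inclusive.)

True

Check (left → (down U[<=1] (left ∧ down))) at every j in [7,8]:
  j=7: antecedent false → ✓
  j=8: antecedent false → ✓
All positions satisfy it → formula holds.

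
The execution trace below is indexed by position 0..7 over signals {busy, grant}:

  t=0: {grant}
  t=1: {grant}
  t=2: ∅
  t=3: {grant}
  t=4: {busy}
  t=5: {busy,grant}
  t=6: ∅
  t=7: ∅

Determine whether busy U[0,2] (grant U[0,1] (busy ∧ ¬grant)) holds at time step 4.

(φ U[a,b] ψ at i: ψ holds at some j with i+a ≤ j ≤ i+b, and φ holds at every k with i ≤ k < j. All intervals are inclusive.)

Need some j in [4,6] with (grant U[0,1] (busy ∧ ¬grant)), and busy at every k in [4,j-1].
  j=4: (grant U[0,1] (busy ∧ ¬grant)) holds; no prefix to check → satisfied.

Yes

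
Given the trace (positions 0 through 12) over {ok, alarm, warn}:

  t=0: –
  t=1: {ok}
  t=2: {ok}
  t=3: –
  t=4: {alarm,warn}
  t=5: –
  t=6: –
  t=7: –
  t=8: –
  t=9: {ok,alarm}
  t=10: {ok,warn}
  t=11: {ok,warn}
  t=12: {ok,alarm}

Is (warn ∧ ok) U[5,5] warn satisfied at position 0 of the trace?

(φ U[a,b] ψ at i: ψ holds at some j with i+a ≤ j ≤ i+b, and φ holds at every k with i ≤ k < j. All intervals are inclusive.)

Need some j in [5,5] with warn, and (warn ∧ ok) at every k in [0,j-1].
  j=5: warn false.
No j in the window works → until fails.

No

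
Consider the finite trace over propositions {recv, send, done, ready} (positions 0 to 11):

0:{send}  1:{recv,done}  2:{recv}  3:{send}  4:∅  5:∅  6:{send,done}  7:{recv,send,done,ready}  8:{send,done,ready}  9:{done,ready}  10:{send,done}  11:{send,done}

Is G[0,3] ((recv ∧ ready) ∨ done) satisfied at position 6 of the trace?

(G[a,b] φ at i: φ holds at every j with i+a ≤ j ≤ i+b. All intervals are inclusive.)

Yes

Check ((recv ∧ ready) ∨ done) at every j in [6,9]:
  j=6: true
  j=7: true
  j=8: true
  j=9: true
All positions satisfy it → formula holds.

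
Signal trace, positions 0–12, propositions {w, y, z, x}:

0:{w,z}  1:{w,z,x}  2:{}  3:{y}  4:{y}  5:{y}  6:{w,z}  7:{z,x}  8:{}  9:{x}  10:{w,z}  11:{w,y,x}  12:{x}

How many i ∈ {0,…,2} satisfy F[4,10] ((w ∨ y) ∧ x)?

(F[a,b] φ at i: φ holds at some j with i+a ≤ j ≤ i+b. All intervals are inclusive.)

Evaluate at each i in [0,2]:
  i=0: ✗ (none in [4,10])
  i=1: ✓ (witness j=11)
  i=2: ✓ (witness j=11)
Positions where it holds: {1, 2} → 2.

2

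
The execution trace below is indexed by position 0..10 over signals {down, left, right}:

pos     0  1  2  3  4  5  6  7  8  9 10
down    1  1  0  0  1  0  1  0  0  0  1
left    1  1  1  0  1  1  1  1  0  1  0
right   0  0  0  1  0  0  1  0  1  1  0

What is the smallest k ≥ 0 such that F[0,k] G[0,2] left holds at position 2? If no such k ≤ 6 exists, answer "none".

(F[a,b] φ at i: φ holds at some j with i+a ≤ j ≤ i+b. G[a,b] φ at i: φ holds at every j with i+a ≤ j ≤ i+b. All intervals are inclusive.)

Scan j = 2,3,… for G[0,2] left:
  j=2: fails
  j=3: fails
  j=4: holds
First hit at j=4, so smallest k = 4-2 = 2.

2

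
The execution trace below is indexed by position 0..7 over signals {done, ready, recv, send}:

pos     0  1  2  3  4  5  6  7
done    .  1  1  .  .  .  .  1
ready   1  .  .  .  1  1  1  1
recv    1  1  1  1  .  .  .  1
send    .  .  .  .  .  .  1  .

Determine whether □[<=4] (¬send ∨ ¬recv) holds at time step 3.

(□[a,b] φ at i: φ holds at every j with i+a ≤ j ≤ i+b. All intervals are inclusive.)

True

Check (¬send ∨ ¬recv) at every j in [3,7]:
  j=3: true
  j=4: true
  j=5: true
  j=6: true
  j=7: true
All positions satisfy it → formula holds.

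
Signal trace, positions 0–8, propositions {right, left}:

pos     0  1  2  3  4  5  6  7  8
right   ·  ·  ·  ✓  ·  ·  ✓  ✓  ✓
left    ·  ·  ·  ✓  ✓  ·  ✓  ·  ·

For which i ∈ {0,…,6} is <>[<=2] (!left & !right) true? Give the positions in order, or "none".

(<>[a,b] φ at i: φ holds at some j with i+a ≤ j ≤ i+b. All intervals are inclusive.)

0, 1, 2, 3, 4, 5

Evaluate at each i in [0,6]:
  i=0: ✓ (witness j=0)
  i=1: ✓ (witness j=1)
  i=2: ✓ (witness j=2)
  i=3: ✓ (witness j=5)
  i=4: ✓ (witness j=5)
  i=5: ✓ (witness j=5)
  i=6: ✗ (none in [6,8])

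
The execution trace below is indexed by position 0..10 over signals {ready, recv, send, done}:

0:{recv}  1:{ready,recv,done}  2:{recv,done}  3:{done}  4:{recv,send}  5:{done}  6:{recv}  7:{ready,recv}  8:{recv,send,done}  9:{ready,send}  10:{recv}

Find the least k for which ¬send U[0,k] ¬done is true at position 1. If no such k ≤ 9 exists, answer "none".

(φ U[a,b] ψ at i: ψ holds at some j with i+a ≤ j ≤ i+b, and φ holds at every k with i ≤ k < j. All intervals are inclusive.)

Need earliest j ≥ 1 with ¬done, and ¬send at every k in [1,j-1].
  j=1: rhs fails.
  j=2: rhs fails.
  j=3: rhs fails.
  j=4: rhs holds; lhs holds on [1,3]. k = 3.

3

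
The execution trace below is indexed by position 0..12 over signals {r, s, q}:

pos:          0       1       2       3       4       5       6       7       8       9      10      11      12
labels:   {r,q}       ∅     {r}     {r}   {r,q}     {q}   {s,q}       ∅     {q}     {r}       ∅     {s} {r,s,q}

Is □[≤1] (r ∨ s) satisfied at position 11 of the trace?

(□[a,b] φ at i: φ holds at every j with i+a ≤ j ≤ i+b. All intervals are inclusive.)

Yes

Check (r ∨ s) at every j in [11,12]:
  j=11: true
  j=12: true
All positions satisfy it → formula holds.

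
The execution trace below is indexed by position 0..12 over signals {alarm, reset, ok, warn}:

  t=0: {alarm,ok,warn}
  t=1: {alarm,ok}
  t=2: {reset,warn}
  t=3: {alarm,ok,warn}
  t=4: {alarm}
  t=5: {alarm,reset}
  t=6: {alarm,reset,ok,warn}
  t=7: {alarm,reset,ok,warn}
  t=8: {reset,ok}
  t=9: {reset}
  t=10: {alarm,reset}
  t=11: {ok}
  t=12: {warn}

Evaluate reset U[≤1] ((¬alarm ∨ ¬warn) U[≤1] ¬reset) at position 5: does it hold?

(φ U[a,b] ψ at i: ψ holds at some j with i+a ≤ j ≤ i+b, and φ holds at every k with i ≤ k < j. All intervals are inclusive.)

No

Need some j in [5,6] with ((¬alarm ∨ ¬warn) U[≤1] ¬reset), and reset at every k in [5,j-1].
  j=5: ((¬alarm ∨ ¬warn) U[≤1] ¬reset) — fails.
  j=6: ((¬alarm ∨ ¬warn) U[≤1] ¬reset) — fails.
No j in the window works → until fails.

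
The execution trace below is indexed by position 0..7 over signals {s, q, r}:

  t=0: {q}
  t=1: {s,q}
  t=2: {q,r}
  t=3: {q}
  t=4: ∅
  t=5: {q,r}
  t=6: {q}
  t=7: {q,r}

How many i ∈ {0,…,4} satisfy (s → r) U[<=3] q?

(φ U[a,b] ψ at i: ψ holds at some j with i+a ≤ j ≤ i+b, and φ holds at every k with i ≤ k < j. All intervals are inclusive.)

Evaluate at each i in [0,4]:
  i=0: ✓ (rhs at j=0)
  i=1: ✓ (rhs at j=1)
  i=2: ✓ (rhs at j=2)
  i=3: ✓ (rhs at j=3)
  i=4: ✓ (rhs at j=5; lhs holds on [4,4])
Positions where it holds: {0, 1, 2, 3, 4} → 5.

5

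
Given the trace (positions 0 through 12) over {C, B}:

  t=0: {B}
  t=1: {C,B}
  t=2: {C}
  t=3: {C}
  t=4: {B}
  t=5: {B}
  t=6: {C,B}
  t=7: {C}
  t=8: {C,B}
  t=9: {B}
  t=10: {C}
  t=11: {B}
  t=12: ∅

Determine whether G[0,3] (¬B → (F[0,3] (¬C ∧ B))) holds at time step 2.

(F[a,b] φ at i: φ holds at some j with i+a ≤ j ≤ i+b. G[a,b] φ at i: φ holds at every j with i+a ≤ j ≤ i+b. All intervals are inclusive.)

Check (¬B → (F[0,3] (¬C ∧ B))) at every j in [2,5]:
  j=2: antecedent true; consequent holds (witness at 4) → ✓
  j=3: antecedent true; consequent holds (witness at 4) → ✓
  j=4: antecedent false → ✓
  j=5: antecedent false → ✓
All positions satisfy it → formula holds.

True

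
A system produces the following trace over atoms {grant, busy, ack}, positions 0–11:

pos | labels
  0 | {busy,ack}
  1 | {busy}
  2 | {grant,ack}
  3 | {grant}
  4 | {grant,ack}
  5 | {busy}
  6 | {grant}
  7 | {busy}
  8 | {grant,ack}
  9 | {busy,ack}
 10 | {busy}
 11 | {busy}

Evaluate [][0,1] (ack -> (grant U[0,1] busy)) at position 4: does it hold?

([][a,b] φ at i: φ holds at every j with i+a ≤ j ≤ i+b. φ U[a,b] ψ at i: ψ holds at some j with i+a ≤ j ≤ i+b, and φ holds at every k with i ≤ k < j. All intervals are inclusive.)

True

Check (ack -> (grant U[0,1] busy)) at every j in [4,5]:
  j=4: antecedent true; consequent holds → ✓
  j=5: antecedent false → ✓
All positions satisfy it → formula holds.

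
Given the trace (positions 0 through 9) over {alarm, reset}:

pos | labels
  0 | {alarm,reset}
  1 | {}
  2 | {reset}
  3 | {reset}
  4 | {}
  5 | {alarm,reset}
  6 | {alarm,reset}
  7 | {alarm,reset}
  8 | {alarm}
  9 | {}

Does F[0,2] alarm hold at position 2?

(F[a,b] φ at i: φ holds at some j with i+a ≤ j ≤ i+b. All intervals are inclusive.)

Check alarm at each j in [2,4]:
  j=2: false
  j=3: false
  j=4: false
No position in the window satisfies it → formula fails.

False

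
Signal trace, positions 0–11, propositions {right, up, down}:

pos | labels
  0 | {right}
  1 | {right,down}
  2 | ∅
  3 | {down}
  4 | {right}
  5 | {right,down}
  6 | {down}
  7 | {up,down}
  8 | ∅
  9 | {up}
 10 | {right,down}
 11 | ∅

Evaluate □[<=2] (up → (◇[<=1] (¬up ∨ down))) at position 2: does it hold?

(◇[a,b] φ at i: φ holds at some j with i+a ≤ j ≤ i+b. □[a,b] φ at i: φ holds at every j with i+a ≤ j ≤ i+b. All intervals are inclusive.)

Check (up → (◇[<=1] (¬up ∨ down))) at every j in [2,4]:
  j=2: antecedent false → ✓
  j=3: antecedent false → ✓
  j=4: antecedent false → ✓
All positions satisfy it → formula holds.

Yes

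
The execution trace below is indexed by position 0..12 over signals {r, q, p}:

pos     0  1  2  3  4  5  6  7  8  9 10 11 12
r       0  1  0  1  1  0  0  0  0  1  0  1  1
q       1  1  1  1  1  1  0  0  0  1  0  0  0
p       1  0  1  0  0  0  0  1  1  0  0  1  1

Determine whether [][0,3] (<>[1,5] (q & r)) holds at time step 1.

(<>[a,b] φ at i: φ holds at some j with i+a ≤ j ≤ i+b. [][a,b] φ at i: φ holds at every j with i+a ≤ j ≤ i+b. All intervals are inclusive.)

True

Check <>[1,5] (q & r) at every j in [1,4]:
  j=1: holds (witness at 3)
  j=2: holds (witness at 3)
  j=3: holds (witness at 4)
  j=4: holds (witness at 9)
All positions satisfy it → formula holds.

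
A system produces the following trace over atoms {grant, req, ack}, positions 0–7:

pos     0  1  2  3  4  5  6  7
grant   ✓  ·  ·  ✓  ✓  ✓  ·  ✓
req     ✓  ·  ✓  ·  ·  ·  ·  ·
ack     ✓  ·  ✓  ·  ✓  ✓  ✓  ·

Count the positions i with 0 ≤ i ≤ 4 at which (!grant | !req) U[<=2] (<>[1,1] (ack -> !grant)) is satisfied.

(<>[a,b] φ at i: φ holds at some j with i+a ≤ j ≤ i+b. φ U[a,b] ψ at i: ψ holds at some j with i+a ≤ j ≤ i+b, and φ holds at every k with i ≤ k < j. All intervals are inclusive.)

Evaluate at each i in [0,4]:
  i=0: ✓ (rhs at j=0)
  i=1: ✓ (rhs at j=1)
  i=2: ✓ (rhs at j=2)
  i=3: ✓ (rhs at j=5; lhs holds on [3,4])
  i=4: ✓ (rhs at j=5; lhs holds on [4,4])
Positions where it holds: {0, 1, 2, 3, 4} → 5.

5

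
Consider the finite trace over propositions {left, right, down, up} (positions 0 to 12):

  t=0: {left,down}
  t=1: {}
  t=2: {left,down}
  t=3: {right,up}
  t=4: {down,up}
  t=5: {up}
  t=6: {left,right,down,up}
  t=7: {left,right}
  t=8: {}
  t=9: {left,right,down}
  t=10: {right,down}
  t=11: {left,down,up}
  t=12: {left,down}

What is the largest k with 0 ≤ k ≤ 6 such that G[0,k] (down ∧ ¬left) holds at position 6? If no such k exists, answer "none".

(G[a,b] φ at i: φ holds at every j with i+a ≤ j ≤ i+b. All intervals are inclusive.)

(down ∧ ¬left) must hold from j=6 onward; find where it first fails.
  j=6: fails → no k works.

none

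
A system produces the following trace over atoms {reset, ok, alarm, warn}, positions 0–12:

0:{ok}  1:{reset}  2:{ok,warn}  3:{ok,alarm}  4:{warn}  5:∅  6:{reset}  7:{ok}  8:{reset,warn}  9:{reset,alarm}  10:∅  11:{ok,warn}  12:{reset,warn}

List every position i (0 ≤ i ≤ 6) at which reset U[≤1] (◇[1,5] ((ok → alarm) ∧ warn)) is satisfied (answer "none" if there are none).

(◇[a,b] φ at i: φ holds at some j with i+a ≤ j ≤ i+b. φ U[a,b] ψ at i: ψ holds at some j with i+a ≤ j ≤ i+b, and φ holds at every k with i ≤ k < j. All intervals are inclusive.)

Evaluate at each i in [0,6]:
  i=0: ✓ (rhs at j=0)
  i=1: ✓ (rhs at j=1)
  i=2: ✓ (rhs at j=2)
  i=3: ✓ (rhs at j=3)
  i=4: ✓ (rhs at j=4)
  i=5: ✓ (rhs at j=5)
  i=6: ✓ (rhs at j=6)

0, 1, 2, 3, 4, 5, 6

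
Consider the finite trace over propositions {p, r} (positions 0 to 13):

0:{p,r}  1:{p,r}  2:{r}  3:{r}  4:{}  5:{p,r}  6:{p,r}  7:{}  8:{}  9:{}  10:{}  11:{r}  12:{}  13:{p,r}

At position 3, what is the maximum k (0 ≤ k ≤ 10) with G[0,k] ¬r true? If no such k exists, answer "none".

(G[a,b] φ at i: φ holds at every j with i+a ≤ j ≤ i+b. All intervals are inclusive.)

¬r must hold from j=3 onward; find where it first fails.
  j=3: fails → no k works.

none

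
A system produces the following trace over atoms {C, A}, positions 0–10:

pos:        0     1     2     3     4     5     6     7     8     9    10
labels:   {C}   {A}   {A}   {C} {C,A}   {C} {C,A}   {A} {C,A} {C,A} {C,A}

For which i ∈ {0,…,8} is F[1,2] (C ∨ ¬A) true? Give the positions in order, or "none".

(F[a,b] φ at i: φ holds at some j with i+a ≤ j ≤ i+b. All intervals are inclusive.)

Evaluate at each i in [0,8]:
  i=0: ✗ (none in [1,2])
  i=1: ✓ (witness j=3)
  i=2: ✓ (witness j=3)
  i=3: ✓ (witness j=4)
  i=4: ✓ (witness j=5)
  i=5: ✓ (witness j=6)
  i=6: ✓ (witness j=8)
  i=7: ✓ (witness j=8)
  i=8: ✓ (witness j=9)

1, 2, 3, 4, 5, 6, 7, 8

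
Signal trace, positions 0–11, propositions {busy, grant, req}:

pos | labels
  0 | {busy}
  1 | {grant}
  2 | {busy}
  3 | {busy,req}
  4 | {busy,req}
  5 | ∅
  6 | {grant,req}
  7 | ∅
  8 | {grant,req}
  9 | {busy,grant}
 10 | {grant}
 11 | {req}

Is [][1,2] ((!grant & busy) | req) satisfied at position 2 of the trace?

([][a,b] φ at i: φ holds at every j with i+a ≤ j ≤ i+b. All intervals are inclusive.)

Check ((!grant & busy) | req) at every j in [3,4]:
  j=3: true
  j=4: true
All positions satisfy it → formula holds.

Yes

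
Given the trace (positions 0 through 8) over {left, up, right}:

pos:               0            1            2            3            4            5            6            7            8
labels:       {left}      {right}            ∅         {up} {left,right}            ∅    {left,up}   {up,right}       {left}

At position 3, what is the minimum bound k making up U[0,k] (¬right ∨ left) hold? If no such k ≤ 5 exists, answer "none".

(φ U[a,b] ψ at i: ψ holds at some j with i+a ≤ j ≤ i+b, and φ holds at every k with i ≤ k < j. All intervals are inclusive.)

Need earliest j ≥ 3 with (¬right ∨ left), and up at every k in [3,j-1].
  j=3: rhs holds (empty prefix). k = 0.

0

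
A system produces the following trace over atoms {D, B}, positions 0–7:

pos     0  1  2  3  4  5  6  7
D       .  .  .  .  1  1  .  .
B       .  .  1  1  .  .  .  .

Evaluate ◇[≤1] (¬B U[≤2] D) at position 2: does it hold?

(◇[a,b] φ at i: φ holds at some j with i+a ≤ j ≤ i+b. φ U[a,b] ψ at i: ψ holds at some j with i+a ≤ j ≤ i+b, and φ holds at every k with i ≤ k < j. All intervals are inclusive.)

Check (¬B U[≤2] D) at each j in [2,3]:
  j=2: fails
  j=3: fails
No position in the window satisfies it → formula fails.

False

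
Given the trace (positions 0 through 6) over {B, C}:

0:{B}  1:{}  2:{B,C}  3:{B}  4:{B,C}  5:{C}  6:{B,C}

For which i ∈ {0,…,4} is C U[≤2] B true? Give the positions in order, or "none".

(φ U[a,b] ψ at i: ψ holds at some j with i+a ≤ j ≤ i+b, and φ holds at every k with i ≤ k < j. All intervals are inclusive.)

0, 2, 3, 4

Evaluate at each i in [0,4]:
  i=0: ✓ (rhs at j=0)
  i=1: ✗ (lhs fails at k=1 before rhs at j=2)
  i=2: ✓ (rhs at j=2)
  i=3: ✓ (rhs at j=3)
  i=4: ✓ (rhs at j=4)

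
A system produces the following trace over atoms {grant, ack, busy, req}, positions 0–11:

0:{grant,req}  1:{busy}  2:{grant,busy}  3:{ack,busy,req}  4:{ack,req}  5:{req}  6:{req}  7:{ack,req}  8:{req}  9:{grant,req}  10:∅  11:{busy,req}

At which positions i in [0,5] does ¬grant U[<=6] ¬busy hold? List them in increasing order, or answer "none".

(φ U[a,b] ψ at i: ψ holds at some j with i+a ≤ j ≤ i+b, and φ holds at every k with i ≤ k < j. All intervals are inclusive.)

0, 3, 4, 5

Evaluate at each i in [0,5]:
  i=0: ✓ (rhs at j=0)
  i=1: ✗ (lhs fails at k=2 before rhs at j=4)
  i=2: ✗ (lhs fails at k=2 before rhs at j=4)
  i=3: ✓ (rhs at j=4; lhs holds on [3,3])
  i=4: ✓ (rhs at j=4)
  i=5: ✓ (rhs at j=5)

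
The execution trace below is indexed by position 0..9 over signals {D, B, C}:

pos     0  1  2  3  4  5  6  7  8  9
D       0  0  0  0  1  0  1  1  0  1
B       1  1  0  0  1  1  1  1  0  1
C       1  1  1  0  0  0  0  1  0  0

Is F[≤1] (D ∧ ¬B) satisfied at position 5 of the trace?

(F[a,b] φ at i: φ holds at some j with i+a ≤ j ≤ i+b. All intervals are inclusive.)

Check (D ∧ ¬B) at each j in [5,6]:
  j=5: false
  j=6: false
No position in the window satisfies it → formula fails.

Does not hold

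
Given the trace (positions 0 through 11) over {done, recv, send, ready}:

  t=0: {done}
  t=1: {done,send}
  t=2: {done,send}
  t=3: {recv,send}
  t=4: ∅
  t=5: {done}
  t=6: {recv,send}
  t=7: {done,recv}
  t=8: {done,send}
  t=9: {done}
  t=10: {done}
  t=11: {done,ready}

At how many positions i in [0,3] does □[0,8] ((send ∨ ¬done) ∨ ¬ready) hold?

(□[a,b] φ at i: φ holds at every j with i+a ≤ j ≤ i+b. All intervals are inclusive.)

3

Evaluate at each i in [0,3]:
  i=0: ✓ (all of [0,8])
  i=1: ✓ (all of [1,9])
  i=2: ✓ (all of [2,10])
  i=3: ✗ (fails at j=11)
Positions where it holds: {0, 1, 2} → 3.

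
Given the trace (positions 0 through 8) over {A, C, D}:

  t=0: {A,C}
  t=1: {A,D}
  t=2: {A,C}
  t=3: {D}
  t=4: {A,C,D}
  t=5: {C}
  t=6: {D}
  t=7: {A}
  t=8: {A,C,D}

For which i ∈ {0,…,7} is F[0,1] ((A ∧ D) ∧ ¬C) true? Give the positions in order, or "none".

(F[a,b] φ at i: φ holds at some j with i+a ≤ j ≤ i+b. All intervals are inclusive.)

0, 1

Evaluate at each i in [0,7]:
  i=0: ✓ (witness j=1)
  i=1: ✓ (witness j=1)
  i=2: ✗ (none in [2,3])
  i=3: ✗ (none in [3,4])
  i=4: ✗ (none in [4,5])
  i=5: ✗ (none in [5,6])
  i=6: ✗ (none in [6,7])
  i=7: ✗ (none in [7,8])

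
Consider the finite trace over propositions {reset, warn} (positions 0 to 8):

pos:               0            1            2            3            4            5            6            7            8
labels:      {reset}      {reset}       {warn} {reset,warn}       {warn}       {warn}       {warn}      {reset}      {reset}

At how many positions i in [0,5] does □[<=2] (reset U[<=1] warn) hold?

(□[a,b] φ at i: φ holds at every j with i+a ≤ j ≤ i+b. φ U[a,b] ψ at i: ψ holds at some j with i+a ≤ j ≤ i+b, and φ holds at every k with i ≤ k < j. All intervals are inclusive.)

Evaluate at each i in [0,5]:
  i=0: ✗ (fails at j=0)
  i=1: ✓ (all of [1,3])
  i=2: ✓ (all of [2,4])
  i=3: ✓ (all of [3,5])
  i=4: ✓ (all of [4,6])
  i=5: ✗ (fails at j=7)
Positions where it holds: {1, 2, 3, 4} → 4.

4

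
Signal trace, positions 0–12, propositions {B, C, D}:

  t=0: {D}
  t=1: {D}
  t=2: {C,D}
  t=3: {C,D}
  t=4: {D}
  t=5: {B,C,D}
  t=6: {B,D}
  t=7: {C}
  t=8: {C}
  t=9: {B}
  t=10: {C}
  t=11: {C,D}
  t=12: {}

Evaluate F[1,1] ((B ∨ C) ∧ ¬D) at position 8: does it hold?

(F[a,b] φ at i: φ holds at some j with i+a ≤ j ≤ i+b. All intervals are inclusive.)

True

Check ((B ∨ C) ∧ ¬D) at each j in [9,9]:
  j=9: true
Found at j=9 → formula holds.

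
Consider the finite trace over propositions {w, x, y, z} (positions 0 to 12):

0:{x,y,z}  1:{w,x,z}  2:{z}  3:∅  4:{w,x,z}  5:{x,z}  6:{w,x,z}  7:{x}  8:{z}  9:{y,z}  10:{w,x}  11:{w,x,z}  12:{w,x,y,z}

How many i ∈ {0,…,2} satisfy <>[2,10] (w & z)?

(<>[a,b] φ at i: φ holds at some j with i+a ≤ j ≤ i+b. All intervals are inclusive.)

Evaluate at each i in [0,2]:
  i=0: ✓ (witness j=4)
  i=1: ✓ (witness j=4)
  i=2: ✓ (witness j=4)
Positions where it holds: {0, 1, 2} → 3.

3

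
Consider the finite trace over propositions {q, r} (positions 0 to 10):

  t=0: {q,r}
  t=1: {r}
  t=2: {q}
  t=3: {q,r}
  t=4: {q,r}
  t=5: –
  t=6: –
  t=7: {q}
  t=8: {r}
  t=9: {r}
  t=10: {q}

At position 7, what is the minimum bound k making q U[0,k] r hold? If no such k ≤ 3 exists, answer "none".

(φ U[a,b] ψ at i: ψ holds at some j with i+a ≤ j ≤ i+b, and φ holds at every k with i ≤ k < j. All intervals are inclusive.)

Need earliest j ≥ 7 with r, and q at every k in [7,j-1].
  j=7: rhs fails.
  j=8: rhs holds; lhs holds on [7,7]. k = 1.

1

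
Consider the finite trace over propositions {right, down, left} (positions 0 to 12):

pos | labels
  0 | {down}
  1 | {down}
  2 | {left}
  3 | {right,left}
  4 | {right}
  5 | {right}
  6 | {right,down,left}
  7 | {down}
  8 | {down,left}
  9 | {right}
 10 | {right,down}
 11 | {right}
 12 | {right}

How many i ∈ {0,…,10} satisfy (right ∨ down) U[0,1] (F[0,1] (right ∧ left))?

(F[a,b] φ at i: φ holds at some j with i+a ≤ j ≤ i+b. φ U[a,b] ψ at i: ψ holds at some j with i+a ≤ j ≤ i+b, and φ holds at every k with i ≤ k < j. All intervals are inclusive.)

6

Evaluate at each i in [0,10]:
  i=0: ✗ (no rhs in [0,1])
  i=1: ✓ (rhs at j=2; lhs holds on [1,1])
  i=2: ✓ (rhs at j=2)
  i=3: ✓ (rhs at j=3)
  i=4: ✓ (rhs at j=5; lhs holds on [4,4])
  i=5: ✓ (rhs at j=5)
  i=6: ✓ (rhs at j=6)
  i=7: ✗ (no rhs in [7,8])
  i=8: ✗ (no rhs in [8,9])
  i=9: ✗ (no rhs in [9,10])
  i=10: ✗ (no rhs in [10,11])
Positions where it holds: {1, 2, 3, 4, 5, 6} → 6.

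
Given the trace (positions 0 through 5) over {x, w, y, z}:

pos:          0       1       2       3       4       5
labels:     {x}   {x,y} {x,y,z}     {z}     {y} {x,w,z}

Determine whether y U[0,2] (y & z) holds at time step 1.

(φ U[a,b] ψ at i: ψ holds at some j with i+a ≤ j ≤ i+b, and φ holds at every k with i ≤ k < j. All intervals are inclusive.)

Yes

Need some j in [1,3] with (y & z), and y at every k in [1,j-1].
  j=1: (y & z) false.
  j=2: (y & z) holds; y holds at every k in [1,1] → satisfied.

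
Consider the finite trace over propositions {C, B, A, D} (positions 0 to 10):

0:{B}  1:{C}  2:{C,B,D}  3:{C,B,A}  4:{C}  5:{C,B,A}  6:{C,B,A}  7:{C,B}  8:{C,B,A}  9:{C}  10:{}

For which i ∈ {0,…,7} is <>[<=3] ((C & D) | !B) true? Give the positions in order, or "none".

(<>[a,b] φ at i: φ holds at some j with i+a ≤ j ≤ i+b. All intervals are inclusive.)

Evaluate at each i in [0,7]:
  i=0: ✓ (witness j=1)
  i=1: ✓ (witness j=1)
  i=2: ✓ (witness j=2)
  i=3: ✓ (witness j=4)
  i=4: ✓ (witness j=4)
  i=5: ✗ (none in [5,8])
  i=6: ✓ (witness j=9)
  i=7: ✓ (witness j=9)

0, 1, 2, 3, 4, 6, 7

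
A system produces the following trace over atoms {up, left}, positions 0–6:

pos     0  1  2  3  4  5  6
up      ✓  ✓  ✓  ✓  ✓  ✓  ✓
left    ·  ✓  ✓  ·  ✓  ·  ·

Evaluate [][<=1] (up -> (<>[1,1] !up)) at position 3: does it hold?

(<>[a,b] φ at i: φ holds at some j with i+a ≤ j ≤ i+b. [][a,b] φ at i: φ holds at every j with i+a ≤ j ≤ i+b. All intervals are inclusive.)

Does not hold

Check (up -> (<>[1,1] !up)) at every j in [3,4]:
  j=3: antecedent true; consequent fails (none in [4,4]) → ✗
  j=4: antecedent true; consequent fails (none in [5,5]) → ✗
Fails at j=3 → formula fails.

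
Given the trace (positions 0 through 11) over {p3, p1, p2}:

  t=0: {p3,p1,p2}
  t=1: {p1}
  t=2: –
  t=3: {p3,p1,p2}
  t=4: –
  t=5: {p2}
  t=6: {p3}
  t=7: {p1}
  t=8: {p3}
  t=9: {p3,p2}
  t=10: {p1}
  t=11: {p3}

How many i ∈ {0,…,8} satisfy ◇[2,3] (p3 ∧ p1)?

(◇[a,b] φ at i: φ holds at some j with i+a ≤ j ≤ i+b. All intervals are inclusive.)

Evaluate at each i in [0,8]:
  i=0: ✓ (witness j=3)
  i=1: ✓ (witness j=3)
  i=2: ✗ (none in [4,5])
  i=3: ✗ (none in [5,6])
  i=4: ✗ (none in [6,7])
  i=5: ✗ (none in [7,8])
  i=6: ✗ (none in [8,9])
  i=7: ✗ (none in [9,10])
  i=8: ✗ (none in [10,11])
Positions where it holds: {0, 1} → 2.

2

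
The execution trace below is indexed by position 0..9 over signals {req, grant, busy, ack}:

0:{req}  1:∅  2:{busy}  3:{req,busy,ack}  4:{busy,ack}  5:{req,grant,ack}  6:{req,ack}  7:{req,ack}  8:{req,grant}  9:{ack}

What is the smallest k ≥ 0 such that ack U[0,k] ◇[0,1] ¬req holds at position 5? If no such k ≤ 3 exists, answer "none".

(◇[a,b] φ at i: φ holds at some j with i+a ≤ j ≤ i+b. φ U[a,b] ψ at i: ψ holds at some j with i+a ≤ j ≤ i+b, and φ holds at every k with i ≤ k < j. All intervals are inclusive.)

3

Need earliest j ≥ 5 with ◇[0,1] ¬req, and ack at every k in [5,j-1].
  j=5: rhs fails.
  j=6: rhs fails.
  j=7: rhs fails.
  j=8: rhs holds; lhs holds on [5,7]. k = 3.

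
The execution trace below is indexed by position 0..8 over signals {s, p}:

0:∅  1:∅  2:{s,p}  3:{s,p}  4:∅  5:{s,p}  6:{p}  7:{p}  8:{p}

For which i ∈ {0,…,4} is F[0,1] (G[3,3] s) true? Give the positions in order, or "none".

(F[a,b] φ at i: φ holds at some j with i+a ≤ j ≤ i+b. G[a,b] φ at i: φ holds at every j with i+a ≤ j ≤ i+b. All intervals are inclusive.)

0, 1, 2

Evaluate at each i in [0,4]:
  i=0: ✓ (witness j=0)
  i=1: ✓ (witness j=2)
  i=2: ✓ (witness j=2)
  i=3: ✗ (none in [3,4])
  i=4: ✗ (none in [4,5])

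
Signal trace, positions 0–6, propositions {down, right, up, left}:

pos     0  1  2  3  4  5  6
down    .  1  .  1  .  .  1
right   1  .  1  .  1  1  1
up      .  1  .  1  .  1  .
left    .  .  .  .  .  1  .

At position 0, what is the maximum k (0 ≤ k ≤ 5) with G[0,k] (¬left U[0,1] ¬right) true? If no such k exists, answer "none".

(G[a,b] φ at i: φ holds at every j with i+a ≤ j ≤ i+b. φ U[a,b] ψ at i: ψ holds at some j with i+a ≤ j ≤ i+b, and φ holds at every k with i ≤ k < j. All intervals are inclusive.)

3

(¬left U[0,1] ¬right) must hold from j=0 onward; find where it first fails.
  j=0: holds
  j=1: holds
  j=2: holds
  j=3: holds
  j=4: fails
Holds on [0,3], so largest k = 3.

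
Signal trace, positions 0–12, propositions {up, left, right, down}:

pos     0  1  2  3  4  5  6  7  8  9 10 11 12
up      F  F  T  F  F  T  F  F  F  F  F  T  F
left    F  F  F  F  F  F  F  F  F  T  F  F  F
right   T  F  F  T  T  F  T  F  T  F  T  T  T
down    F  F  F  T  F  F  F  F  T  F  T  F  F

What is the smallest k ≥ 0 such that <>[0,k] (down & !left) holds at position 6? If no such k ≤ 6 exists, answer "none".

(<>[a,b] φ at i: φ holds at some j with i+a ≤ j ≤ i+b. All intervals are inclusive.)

Scan j = 6,7,… for (down & !left):
  j=6: fails
  j=7: fails
  j=8: holds
First hit at j=8, so smallest k = 8-6 = 2.

2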